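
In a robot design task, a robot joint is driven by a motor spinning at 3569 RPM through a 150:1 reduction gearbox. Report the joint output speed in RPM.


omega_joint = omega_motor / N = 3569 / 150 = 23.7933

23.7933 RPM


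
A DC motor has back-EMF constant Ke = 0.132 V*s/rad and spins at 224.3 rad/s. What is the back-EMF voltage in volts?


V_emf = Ke * omega = 0.132*224.3 = 29.6076

29.6076 V


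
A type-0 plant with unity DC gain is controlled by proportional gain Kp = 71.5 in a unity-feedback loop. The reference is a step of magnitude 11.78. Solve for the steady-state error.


e_ss = R/(1 + Kp) = 11.78/(1 + 71.5) = 11.78/72.5000 = 0.1625

0.1625


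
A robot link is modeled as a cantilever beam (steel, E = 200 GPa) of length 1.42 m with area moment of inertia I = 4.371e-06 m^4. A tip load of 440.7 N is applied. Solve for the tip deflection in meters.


delta = F*L^3/(3*E*I) = 440.7*1.42^3/(3*2.000e+11*4.371e-06)
      = 1261.8510216/2622600 = 4.8115e-04

4.8115e-04 m


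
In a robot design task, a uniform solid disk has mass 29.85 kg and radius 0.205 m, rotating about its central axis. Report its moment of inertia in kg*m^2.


I = (1/2)*m*R^2 = 0.5*29.85*0.205^2 = 0.6272

0.6272 kg*m^2


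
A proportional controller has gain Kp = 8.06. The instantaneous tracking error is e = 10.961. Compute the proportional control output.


u_P = Kp * e = 8.06 * 10.961 = 88.3457

88.3457


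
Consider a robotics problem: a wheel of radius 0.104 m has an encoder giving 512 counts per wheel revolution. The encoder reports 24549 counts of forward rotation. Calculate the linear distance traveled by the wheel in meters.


revs = 24549/512 = 47.947266
d = revs * 2*pi*r = 47.947266 * 2*pi*0.104 = 31.3312

31.3312 m


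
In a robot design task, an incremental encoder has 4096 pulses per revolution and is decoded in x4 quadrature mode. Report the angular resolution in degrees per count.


resolution = 360 / (PPR * 4) = 360 / 16384 = 0.0220

0.0220 degrees


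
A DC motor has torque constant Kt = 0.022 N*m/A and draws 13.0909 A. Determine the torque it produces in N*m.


tau = Kt * I = 0.022*13.0909 = 0.2880

0.2880 N*m


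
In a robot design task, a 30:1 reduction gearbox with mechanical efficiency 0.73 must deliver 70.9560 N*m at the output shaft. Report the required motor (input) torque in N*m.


tau_in = tau_out / (N * eta) = 70.9560 / (30 * 0.73) = 3.2400

3.2400 N*m


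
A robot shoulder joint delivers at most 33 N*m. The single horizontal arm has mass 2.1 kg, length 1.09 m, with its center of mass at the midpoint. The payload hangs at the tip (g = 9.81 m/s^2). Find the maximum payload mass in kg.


tau_arm = m_arm*g*(L/2) = 2.1*9.81*1.09/2 = 11.2275 N*m
tau_payload = tau_max - tau_arm = 33 - 11.2275 = 21.7725
m_payload = tau_payload / (g*L) = 21.7725 / (9.81*1.09) = 2.0362

2.0362 kg


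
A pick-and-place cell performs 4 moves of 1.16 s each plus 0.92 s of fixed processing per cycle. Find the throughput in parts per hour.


T_cycle = 4*1.16 + 0.92 = 5.5600 s
rate = 3600/T = 647.4820

647.4820 parts/hour


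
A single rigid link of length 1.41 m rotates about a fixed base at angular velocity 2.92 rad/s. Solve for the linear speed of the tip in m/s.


v = L*omega = 1.41 * 2.92 = 4.1172

4.1172 m/s


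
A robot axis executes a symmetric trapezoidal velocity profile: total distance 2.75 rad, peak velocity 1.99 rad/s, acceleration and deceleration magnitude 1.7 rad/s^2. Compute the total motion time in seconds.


t_acc = v/a = 1.99/1.7 = 1.170588 s
d_acc = v^2/(2a) = 1.164735 rad (each ramp)
d_cruise = 2.75 - 2*1.164735 = 0.420530 rad
t_cruise = 0.420530/1.99 = 0.211322 s
t_total = 2*1.170588 + 0.211322 = 2.5525

2.5525 s


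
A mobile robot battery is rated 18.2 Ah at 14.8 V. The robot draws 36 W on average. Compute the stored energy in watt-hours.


E = capacity * V = 18.2*14.8 = 269.3600

269.3600 Wh


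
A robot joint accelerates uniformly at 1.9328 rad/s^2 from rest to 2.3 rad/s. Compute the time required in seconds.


t = delta_omega / alpha = 2.3 / 1.9328 = 1.1900

1.1900 s


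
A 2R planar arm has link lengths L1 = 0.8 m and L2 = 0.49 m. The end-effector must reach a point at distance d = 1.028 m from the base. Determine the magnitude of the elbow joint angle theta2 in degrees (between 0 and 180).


cos(th2) = (d^2 - L1^2 - L2^2)/(2*L1*L2) = (1.028^2 - 0.8^2 - 0.49^2)/(2*0.8*0.49) = 0.22536224
th2 = acos(0.22536224) = 76.9758 deg

76.9758 degrees


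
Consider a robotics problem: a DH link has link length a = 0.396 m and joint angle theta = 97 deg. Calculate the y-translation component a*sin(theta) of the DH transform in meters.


a*sin(theta) = 0.396*sin(97 deg) = 0.3930

0.3930 m


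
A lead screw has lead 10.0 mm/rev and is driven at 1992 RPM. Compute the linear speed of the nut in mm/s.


v = lead * (RPM/60) = 10.0*1992/60 = 332.0000

332.0000 mm/s


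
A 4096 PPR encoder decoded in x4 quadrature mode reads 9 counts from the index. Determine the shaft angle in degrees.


angle = counts * 360 / (PPR*4) = 9 * 360 / 16384 = 0.1978

0.1978 degrees


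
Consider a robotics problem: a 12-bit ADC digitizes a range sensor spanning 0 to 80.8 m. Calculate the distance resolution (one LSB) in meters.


res = range / 2^n = 80.8/2^12 = 80.8/4096 = 0.0197

0.0197 m


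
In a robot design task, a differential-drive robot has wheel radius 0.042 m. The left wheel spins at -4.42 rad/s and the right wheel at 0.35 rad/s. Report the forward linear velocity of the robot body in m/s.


v = r*(wR + wL)/2 = 0.042*(0.35 + -4.42)/2 = -0.0855

-0.0855 m/s


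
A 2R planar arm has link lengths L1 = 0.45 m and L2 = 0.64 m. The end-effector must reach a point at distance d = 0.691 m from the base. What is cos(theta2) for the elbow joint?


cos(th2) = (d^2 - L1^2 - L2^2)/(2*L1*L2) = (0.691^2 - 0.45^2 - 0.64^2)/(2*0.45*0.64) = -0.2337

-0.2337


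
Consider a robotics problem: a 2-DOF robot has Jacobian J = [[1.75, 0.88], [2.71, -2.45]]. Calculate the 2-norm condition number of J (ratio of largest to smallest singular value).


JJ^T eigenvalues: trace(JJ^T) = 17.1835, det(JJ^T) = det(J)^2 = 44.51958729
s_max^2 = (17.1835 + sqrt(117.19432309))/2 = 14.00456634
s_min^2 = (17.1835 - sqrt(117.19432309))/2 = 3.17893366
kappa = s_max/s_min = sqrt(14.00456634/3.17893366) = 2.0989

2.0989


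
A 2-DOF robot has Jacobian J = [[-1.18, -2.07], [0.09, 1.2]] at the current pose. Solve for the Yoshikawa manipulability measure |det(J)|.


det(J) = -1.18*1.2 - (-2.07)*(0.09) = -1.2297
|det(J)| = 1.2297

1.2297


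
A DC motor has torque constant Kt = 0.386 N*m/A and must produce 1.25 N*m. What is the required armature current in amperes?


I = tau / Kt = 1.25/0.386 = 3.2383

3.2383 A


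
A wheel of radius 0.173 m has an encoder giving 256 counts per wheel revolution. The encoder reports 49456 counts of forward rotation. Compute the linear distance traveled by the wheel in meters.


revs = 49456/256 = 193.187500
d = revs * 2*pi*r = 193.187500 * 2*pi*0.173 = 209.9931

209.9931 m


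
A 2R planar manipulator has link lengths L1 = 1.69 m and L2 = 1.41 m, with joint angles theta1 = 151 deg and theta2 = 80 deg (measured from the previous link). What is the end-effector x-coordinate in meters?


x = L1*cos(th1) + L2*cos(th1+th2) = 1.69*cos(151 deg) + 1.41*cos(231 deg) = -2.3654

-2.3654 m


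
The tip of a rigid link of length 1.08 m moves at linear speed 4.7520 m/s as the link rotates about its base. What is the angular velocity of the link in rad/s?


omega = v / L = 4.7520 / 1.08 = 4.4000

4.4000 rad/s


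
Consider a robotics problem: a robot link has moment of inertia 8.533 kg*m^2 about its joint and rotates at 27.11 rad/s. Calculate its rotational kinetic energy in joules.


KE = (1/2)*I*omega^2 = 0.5*8.533*27.11^2 = 3135.6731

3135.6731 J


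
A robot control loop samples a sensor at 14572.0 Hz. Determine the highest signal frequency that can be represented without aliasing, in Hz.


f_max = f_s/2 = 14572.0/2 = 7286.0000

7286.0000 Hz


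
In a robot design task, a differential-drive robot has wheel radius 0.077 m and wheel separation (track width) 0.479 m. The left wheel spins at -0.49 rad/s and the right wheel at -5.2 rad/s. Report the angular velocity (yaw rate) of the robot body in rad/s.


omega = r*(wR - wL)/L = 0.077*(-5.2 - (-0.49))/0.479 = -0.7571

-0.7571 rad/s


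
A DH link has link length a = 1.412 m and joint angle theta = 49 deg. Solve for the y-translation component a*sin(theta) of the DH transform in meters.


a*sin(theta) = 1.412*sin(49 deg) = 1.0656

1.0656 m


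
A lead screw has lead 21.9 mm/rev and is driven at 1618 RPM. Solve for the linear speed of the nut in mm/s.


v = lead * (RPM/60) = 21.9*1618/60 = 590.5700

590.5700 mm/s


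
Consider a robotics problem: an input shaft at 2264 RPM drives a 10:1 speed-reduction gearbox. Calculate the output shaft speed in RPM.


omega_out = omega_in / N = 2264 / 10 = 226.4000

226.4000 RPM


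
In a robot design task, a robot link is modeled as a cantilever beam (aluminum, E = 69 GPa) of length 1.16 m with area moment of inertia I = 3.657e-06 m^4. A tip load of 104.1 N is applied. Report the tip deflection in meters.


delta = F*L^3/(3*E*I) = 104.1*1.16^3/(3*6.900e+10*3.657e-06)
      = 162.4892736/756999 = 2.1465e-04

2.1465e-04 m


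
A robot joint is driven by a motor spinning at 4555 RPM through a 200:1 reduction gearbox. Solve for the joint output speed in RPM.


omega_joint = omega_motor / N = 4555 / 200 = 22.7750

22.7750 RPM


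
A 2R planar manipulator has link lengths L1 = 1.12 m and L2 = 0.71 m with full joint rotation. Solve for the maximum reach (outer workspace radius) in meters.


r_max = L1 + L2 = 1.12 + 0.71 = 1.8300

1.8300 m


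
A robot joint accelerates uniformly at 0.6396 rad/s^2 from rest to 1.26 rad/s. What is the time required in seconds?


t = delta_omega / alpha = 1.26 / 0.6396 = 1.9700

1.9700 s


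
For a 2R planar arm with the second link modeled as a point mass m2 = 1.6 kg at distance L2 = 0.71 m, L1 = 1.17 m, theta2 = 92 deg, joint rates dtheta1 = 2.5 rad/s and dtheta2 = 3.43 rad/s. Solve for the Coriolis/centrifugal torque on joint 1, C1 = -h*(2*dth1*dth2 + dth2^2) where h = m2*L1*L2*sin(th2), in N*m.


h = m2*L1*L2*sin(th2) = 1.6*1.17*0.71*sin(92 deg) = 1.328310
C1 = -h*(2*2.5*3.43 + 3.43^2) = -1.328310*28.9149 = -38.4080

-38.4080 N*m


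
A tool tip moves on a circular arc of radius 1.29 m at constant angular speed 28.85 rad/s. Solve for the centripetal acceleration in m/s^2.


a_c = omega^2 * r = 28.85^2 * 1.29 = 1073.6960

1073.6960 m/s^2


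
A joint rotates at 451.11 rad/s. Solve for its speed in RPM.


RPM = 451.11 * 60/(2*pi) = 4307.7832

4307.7832 RPM


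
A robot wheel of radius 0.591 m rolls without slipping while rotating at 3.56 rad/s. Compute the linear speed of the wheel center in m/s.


v = omega * r = 3.56 * 0.591 = 2.1040

2.1040 m/s


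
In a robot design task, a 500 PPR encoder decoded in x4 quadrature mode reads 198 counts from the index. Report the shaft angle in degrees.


angle = counts * 360 / (PPR*4) = 198 * 360 / 2000 = 35.6400

35.6400 degrees


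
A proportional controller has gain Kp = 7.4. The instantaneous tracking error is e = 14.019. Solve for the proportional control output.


u_P = Kp * e = 7.4 * 14.019 = 103.7406

103.7406


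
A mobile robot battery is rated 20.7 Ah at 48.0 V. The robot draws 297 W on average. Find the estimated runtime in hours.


E = 20.7*48.0 = 993.6000 Wh
t = E/P = 993.6000/297 = 3.3455

3.3455 hours


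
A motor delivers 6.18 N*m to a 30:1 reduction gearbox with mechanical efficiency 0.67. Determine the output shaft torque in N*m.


tau_out = tau_in * N * eta = 6.18 * 30 * 0.67 = 124.2180

124.2180 N*m


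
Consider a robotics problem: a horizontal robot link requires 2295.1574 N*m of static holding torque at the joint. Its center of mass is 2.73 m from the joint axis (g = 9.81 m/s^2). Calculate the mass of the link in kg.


m = tau / (g*L) = 2295.1574 / (9.81 * 2.73) = 85.7000

85.7000 kg


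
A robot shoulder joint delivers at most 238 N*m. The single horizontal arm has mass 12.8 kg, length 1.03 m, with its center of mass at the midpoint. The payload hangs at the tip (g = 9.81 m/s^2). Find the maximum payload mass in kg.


tau_arm = m_arm*g*(L/2) = 12.8*9.81*1.03/2 = 64.6675 N*m
tau_payload = tau_max - tau_arm = 238 - 64.6675 = 173.3325
m_payload = tau_payload / (g*L) = 173.3325 / (9.81*1.03) = 17.1543

17.1543 kg


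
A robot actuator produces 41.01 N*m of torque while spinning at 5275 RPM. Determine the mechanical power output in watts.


omega = 5275 * 2*pi/60 = 552.396708 rad/s
P = tau * omega = 41.01 * 552.396708 = 22653.7890

22653.7890 W


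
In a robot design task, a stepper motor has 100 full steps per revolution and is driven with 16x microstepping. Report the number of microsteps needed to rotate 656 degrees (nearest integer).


step_size = 360/(100*16) = 360/1600 = 0.225000 deg
n = 656/(360/1600) = 656*1600/360 = 2915.5556 -> 2916

2916 steps


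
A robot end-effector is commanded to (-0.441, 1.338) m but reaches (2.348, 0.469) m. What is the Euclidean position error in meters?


dx = 2.348 - (-0.441) = 2.7890, dy = 0.469 - (1.338) = -0.8690
err = sqrt(7.778521 + 0.755161) = 2.9212

2.9212 m


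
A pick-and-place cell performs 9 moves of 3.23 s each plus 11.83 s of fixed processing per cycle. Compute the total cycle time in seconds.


T = 9*3.23 + 11.83 = 40.9000

40.9000 s


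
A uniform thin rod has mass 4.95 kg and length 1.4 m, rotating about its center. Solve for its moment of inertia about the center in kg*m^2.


I = (1/12)*m*L^2 = (1/12)*4.95*1.4^2 = 0.8085

0.8085 kg*m^2


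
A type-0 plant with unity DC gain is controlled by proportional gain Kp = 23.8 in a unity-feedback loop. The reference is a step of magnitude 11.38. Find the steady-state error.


e_ss = R/(1 + Kp) = 11.38/(1 + 23.8) = 11.38/24.8000 = 0.4589

0.4589


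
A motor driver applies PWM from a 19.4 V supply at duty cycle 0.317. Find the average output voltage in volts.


V_avg = V_supply * D = 19.4*0.317 = 6.1498

6.1498 V


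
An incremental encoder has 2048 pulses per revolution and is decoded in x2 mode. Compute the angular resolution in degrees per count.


resolution = 360 / (PPR * 2) = 360 / 4096 = 0.0879

0.0879 degrees


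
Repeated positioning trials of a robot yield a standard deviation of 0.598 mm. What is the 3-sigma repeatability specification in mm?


repeatability = 3*sigma = 3*0.598 = 1.7940

1.7940 mm


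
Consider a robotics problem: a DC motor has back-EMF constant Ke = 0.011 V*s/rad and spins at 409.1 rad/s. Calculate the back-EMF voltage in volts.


V_emf = Ke * omega = 0.011*409.1 = 4.5001

4.5001 V


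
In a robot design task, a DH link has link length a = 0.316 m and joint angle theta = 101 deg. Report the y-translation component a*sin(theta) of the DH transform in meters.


a*sin(theta) = 0.316*sin(101 deg) = 0.3102

0.3102 m


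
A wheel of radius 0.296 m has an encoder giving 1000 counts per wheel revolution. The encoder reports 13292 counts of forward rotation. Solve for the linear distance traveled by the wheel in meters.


revs = 13292/1000 = 13.292000
d = revs * 2*pi*r = 13.292000 * 2*pi*0.296 = 24.7208

24.7208 m


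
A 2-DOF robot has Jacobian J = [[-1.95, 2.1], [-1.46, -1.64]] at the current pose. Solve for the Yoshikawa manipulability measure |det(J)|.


det(J) = -1.95*-1.64 - (2.1)*(-1.46) = 6.2640
|det(J)| = 6.2640

6.2640


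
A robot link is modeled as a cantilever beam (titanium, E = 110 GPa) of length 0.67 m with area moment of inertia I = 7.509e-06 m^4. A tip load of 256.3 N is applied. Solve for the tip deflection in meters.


delta = F*L^3/(3*E*I) = 256.3*0.67^3/(3*1.100e+11*7.509e-06)
      = 77.0855569/2477970 = 3.1108e-05

3.1108e-05 m


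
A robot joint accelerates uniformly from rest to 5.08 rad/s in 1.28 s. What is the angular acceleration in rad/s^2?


alpha = delta_omega / t = 5.08 / 1.28 = 3.9688

3.9688 rad/s^2


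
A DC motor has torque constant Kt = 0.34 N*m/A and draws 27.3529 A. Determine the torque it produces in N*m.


tau = Kt * I = 0.34*27.3529 = 9.3000

9.3000 N*m


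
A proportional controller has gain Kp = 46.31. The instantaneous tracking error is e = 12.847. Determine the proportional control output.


u_P = Kp * e = 46.31 * 12.847 = 594.9446

594.9446


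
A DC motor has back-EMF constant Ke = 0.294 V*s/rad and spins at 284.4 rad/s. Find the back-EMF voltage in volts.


V_emf = Ke * omega = 0.294*284.4 = 83.6136

83.6136 V


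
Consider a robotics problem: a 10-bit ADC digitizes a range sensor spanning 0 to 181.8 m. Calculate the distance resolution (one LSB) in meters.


res = range / 2^n = 181.8/2^10 = 181.8/1024 = 0.1775

0.1775 m


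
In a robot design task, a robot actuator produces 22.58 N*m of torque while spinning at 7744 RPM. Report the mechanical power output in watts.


omega = 7744 * 2*pi/60 = 810.949784 rad/s
P = tau * omega = 22.58 * 810.949784 = 18311.2461

18311.2461 W


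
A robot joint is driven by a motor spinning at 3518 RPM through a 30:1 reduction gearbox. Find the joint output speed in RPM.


omega_joint = omega_motor / N = 3518 / 30 = 117.2667

117.2667 RPM


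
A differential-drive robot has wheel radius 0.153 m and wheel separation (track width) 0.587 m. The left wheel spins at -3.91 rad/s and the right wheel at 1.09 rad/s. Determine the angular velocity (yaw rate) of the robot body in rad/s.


omega = r*(wR - wL)/L = 0.153*(1.09 - (-3.91))/0.587 = 1.3032

1.3032 rad/s


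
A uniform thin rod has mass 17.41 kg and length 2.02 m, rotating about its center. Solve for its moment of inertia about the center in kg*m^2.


I = (1/12)*m*L^2 = (1/12)*17.41*2.02^2 = 5.9200

5.9200 kg*m^2


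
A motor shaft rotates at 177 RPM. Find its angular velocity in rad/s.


omega = 177 * 2*pi/60 = 18.5354

18.5354 rad/s


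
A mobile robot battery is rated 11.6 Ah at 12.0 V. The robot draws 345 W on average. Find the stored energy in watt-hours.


E = capacity * V = 11.6*12.0 = 139.2000

139.2000 Wh


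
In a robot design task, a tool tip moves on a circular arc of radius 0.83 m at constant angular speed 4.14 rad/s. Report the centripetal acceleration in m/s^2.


a_c = omega^2 * r = 4.14^2 * 0.83 = 14.2259

14.2259 m/s^2


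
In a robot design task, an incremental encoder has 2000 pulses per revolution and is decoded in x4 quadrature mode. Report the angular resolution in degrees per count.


resolution = 360 / (PPR * 4) = 360 / 8000 = 0.0450

0.0450 degrees


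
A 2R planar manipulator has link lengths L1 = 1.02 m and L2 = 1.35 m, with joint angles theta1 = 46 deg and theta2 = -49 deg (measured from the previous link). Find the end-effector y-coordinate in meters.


y = L1*sin(th1) + L2*sin(th1+th2) = 1.02*sin(46 deg) + 1.35*sin(-3 deg) = 0.6631

0.6631 m


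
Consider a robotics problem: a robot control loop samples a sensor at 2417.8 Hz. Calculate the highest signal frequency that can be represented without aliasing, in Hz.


f_max = f_s/2 = 2417.8/2 = 1208.9000

1208.9000 Hz


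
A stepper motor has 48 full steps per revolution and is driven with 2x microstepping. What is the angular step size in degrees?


step = 360/(48*2) = 360/96 = 3.7500

3.7500 degrees


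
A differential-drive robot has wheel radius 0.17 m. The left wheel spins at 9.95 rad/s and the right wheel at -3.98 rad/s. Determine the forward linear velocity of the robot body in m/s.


v = r*(wR + wL)/2 = 0.17*(-3.98 + 9.95)/2 = 0.5074

0.5074 m/s


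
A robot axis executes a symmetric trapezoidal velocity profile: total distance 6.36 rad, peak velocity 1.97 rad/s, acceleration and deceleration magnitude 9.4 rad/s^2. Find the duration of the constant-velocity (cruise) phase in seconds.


t_acc = v/a = 0.209574 s, d_acc = v^2/(2a) = 0.206431 rad each
d_cruise = 6.36 - 2*0.206431 = 5.947138 rad
t_cruise = d_cruise/v = 5.947138/1.97 = 3.0189

3.0189 s


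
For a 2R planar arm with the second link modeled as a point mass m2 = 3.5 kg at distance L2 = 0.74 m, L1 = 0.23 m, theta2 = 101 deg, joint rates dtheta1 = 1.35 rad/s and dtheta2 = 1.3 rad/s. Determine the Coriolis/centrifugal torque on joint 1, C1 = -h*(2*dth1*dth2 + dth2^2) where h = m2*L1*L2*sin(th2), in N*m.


h = m2*L1*L2*sin(th2) = 3.5*0.23*0.74*sin(101 deg) = 0.584755
C1 = -h*(2*1.35*1.3 + 1.3^2) = -0.584755*5.2000 = -3.0407

-3.0407 N*m


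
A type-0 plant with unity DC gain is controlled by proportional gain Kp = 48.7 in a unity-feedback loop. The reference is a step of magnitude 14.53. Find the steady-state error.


e_ss = R/(1 + Kp) = 14.53/(1 + 48.7) = 14.53/49.7000 = 0.2924

0.2924


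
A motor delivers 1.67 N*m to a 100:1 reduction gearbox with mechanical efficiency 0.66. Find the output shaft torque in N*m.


tau_out = tau_in * N * eta = 1.67 * 100 * 0.66 = 110.2200

110.2200 N*m


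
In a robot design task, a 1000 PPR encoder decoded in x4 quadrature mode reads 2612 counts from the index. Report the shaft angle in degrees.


angle = counts * 360 / (PPR*4) = 2612 * 360 / 4000 = 235.0800

235.0800 degrees


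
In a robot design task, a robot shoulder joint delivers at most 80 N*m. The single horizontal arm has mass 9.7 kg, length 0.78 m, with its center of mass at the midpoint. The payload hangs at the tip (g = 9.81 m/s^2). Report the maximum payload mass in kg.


tau_arm = m_arm*g*(L/2) = 9.7*9.81*0.78/2 = 37.1112 N*m
tau_payload = tau_max - tau_arm = 80 - 37.1112 = 42.8888
m_payload = tau_payload / (g*L) = 42.8888 / (9.81*0.78) = 5.6051

5.6051 kg


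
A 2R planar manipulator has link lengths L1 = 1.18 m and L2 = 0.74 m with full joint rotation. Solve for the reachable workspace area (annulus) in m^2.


r_max = L1 + L2 = 1.9200, r_min = |L1 - L2| = 0.4400
A = pi*(r_max^2 - r_min^2) = pi*(3.6864 - 0.1936) = 10.9730

10.9730 m^2


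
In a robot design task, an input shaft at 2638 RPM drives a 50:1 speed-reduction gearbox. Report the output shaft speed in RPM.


omega_out = omega_in / N = 2638 / 50 = 52.7600

52.7600 RPM


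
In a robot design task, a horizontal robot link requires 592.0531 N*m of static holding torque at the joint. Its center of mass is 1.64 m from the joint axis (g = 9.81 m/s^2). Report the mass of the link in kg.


m = tau / (g*L) = 592.0531 / (9.81 * 1.64) = 36.8000

36.8000 kg


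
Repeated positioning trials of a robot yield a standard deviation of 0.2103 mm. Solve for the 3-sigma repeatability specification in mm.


repeatability = 3*sigma = 3*0.2103 = 0.6309

0.6309 mm


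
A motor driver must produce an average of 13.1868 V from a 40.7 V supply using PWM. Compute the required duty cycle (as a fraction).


D = V_avg/V_supply = 13.1868/40.7 = 0.3240

0.3240


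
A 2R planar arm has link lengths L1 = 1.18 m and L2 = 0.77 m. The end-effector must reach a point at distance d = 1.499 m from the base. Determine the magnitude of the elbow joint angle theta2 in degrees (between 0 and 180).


cos(th2) = (d^2 - L1^2 - L2^2)/(2*L1*L2) = (1.499^2 - 1.18^2 - 0.77^2)/(2*1.18*0.77) = 0.14401332
th2 = acos(0.14401332) = 81.7199 deg

81.7199 degrees


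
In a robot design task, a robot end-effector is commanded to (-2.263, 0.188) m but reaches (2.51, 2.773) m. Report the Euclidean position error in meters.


dx = 2.51 - (-2.263) = 4.7730, dy = 2.773 - (0.188) = 2.5850
err = sqrt(22.781529 + 6.682225) = 5.4281

5.4281 m


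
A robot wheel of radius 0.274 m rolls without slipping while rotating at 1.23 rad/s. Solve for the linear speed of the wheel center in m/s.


v = omega * r = 1.23 * 0.274 = 0.3370

0.3370 m/s


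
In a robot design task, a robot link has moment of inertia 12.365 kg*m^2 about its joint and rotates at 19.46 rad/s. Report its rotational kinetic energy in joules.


KE = (1/2)*I*omega^2 = 0.5*12.365*19.46^2 = 2341.2608

2341.2608 J


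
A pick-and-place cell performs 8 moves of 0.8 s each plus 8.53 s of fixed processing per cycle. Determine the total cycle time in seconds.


T = 8*0.8 + 8.53 = 14.9300

14.9300 s


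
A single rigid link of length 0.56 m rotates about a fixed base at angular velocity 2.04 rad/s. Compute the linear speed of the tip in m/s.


v = L*omega = 0.56 * 2.04 = 1.1424

1.1424 m/s


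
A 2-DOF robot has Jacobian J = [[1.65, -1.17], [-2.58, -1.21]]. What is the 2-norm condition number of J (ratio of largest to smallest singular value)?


JJ^T eigenvalues: trace(JJ^T) = 12.2119, det(JJ^T) = det(J)^2 = 25.15122801
s_max^2 = (12.2119 + sqrt(48.52558957))/2 = 9.58896556
s_min^2 = (12.2119 - sqrt(48.52558957))/2 = 2.62293444
kappa = s_max/s_min = sqrt(9.58896556/2.62293444) = 1.9120

1.9120


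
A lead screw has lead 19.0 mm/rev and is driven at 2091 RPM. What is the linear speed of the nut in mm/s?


v = lead * (RPM/60) = 19.0*2091/60 = 662.1500

662.1500 mm/s


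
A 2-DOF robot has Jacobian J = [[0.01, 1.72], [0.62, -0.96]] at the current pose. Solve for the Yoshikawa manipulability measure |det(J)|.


det(J) = 0.01*-0.96 - (1.72)*(0.62) = -1.0760
|det(J)| = 1.0760

1.0760


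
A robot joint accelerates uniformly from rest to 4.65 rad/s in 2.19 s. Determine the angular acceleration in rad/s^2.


alpha = delta_omega / t = 4.65 / 2.19 = 2.1233

2.1233 rad/s^2


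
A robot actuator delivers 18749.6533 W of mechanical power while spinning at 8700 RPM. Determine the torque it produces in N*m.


omega = 8700 * 2*pi/60 = 911.061870 rad/s
tau = P / omega = 18749.6533 / 911.061870 = 20.5800

20.5800 N*m


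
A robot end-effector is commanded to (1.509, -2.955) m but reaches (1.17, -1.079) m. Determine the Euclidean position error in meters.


dx = 1.17 - (1.509) = -0.3390, dy = -1.079 - (-2.955) = 1.8760
err = sqrt(0.114921 + 3.519376) = 1.9064

1.9064 m


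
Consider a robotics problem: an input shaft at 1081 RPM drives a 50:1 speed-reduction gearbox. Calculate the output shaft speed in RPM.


omega_out = omega_in / N = 1081 / 50 = 21.6200

21.6200 RPM


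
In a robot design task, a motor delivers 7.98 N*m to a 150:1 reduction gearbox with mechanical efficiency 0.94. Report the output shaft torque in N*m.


tau_out = tau_in * N * eta = 7.98 * 150 * 0.94 = 1125.1800

1125.1800 N*m


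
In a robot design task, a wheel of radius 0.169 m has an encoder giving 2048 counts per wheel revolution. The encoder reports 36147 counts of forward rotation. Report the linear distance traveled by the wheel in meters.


revs = 36147/2048 = 17.649902
d = revs * 2*pi*r = 17.649902 * 2*pi*0.169 = 18.7417

18.7417 m


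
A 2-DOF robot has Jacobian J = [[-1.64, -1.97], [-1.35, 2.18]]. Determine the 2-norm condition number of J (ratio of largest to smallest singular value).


JJ^T eigenvalues: trace(JJ^T) = 13.1454, det(JJ^T) = det(J)^2 = 38.87148409
s_max^2 = (13.1454 + sqrt(17.31560480))/2 = 8.65330116
s_min^2 = (13.1454 - sqrt(17.31560480))/2 = 4.49209884
kappa = s_max/s_min = sqrt(8.65330116/4.49209884) = 1.3879

1.3879


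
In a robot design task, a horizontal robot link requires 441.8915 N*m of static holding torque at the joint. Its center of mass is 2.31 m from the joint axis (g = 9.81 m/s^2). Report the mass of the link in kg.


m = tau / (g*L) = 441.8915 / (9.81 * 2.31) = 19.5000

19.5000 kg


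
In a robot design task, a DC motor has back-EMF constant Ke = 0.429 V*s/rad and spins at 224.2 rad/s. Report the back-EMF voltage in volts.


V_emf = Ke * omega = 0.429*224.2 = 96.1818

96.1818 V


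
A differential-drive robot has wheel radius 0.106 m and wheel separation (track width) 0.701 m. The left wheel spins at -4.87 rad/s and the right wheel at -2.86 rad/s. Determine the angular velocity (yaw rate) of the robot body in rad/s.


omega = r*(wR - wL)/L = 0.106*(-2.86 - (-4.87))/0.701 = 0.3039

0.3039 rad/s


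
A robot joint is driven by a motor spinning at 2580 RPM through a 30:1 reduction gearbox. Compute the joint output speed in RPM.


omega_joint = omega_motor / N = 2580 / 30 = 86.0000

86.0000 RPM


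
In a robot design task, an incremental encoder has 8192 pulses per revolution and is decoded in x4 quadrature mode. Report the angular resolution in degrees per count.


resolution = 360 / (PPR * 4) = 360 / 32768 = 0.0110

0.0110 degrees


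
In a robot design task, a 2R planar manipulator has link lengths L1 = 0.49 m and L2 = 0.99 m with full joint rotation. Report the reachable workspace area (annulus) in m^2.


r_max = L1 + L2 = 1.4800, r_min = |L1 - L2| = 0.5000
A = pi*(r_max^2 - r_min^2) = pi*(2.1904 - 0.2500) = 6.0959

6.0959 m^2


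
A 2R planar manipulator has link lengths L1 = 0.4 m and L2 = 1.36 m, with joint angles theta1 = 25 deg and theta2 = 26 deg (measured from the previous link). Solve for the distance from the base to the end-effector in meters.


x = L1*cos(th1) + L2*cos(th1+th2) = 1.218399
y = L1*sin(th1) + L2*sin(th1+th2) = 1.225966
d = sqrt(x^2 + y^2) = sqrt(1.484496 + 1.502993) = 1.7284

1.7284 m


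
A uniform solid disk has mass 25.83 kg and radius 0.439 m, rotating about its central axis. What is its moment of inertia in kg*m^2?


I = (1/2)*m*R^2 = 0.5*25.83*0.439^2 = 2.4890

2.4890 kg*m^2


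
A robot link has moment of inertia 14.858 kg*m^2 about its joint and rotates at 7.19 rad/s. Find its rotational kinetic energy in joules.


KE = (1/2)*I*omega^2 = 0.5*14.858*7.19^2 = 384.0503

384.0503 J


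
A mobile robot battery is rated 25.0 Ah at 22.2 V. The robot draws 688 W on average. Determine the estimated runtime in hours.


E = 25.0*22.2 = 555.0000 Wh
t = E/P = 555.0000/688 = 0.8067

0.8067 hours


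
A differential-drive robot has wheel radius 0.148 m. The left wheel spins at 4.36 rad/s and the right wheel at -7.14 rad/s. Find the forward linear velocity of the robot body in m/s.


v = r*(wR + wL)/2 = 0.148*(-7.14 + 4.36)/2 = -0.2057

-0.2057 m/s


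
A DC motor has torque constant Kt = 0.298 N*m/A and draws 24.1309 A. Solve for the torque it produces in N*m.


tau = Kt * I = 0.298*24.1309 = 7.1910

7.1910 N*m


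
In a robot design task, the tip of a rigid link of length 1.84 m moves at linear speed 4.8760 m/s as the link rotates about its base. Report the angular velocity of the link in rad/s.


omega = v / L = 4.8760 / 1.84 = 2.6500

2.6500 rad/s


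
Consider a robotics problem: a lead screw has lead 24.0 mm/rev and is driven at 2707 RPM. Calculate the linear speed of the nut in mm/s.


v = lead * (RPM/60) = 24.0*2707/60 = 1082.8000

1082.8000 mm/s


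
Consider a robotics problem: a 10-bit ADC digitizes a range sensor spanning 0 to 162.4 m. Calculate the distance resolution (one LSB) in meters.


res = range / 2^n = 162.4/2^10 = 162.4/1024 = 0.1586

0.1586 m


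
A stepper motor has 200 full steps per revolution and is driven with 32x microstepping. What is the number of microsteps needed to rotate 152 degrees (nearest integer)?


step_size = 360/(200*32) = 360/6400 = 0.056250 deg
n = 152/(360/6400) = 152*6400/360 = 2702.2222 -> 2702

2702 steps


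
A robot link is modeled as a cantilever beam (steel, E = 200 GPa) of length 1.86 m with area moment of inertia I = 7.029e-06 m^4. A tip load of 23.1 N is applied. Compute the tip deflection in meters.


delta = F*L^3/(3*E*I) = 23.1*1.86^3/(3*2.000e+11*7.029e-06)
      = 148.6451736/4217400 = 3.5246e-05

3.5246e-05 m


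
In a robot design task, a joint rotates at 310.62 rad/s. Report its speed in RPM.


RPM = 310.62 * 60/(2*pi) = 2966.2025

2966.2025 RPM


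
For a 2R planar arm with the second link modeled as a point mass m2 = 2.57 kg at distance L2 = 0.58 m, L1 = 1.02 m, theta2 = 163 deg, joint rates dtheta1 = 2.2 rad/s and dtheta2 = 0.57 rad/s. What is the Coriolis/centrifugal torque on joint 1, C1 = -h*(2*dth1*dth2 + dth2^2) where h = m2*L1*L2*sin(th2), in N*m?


h = m2*L1*L2*sin(th2) = 2.57*1.02*0.58*sin(163 deg) = 0.444525
C1 = -h*(2*2.2*0.57 + 0.57^2) = -0.444525*2.8329 = -1.2593

-1.2593 N*m


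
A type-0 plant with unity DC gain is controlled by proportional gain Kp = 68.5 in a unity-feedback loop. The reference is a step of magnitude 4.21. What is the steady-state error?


e_ss = R/(1 + Kp) = 4.21/(1 + 68.5) = 4.21/69.5000 = 0.0606

0.0606


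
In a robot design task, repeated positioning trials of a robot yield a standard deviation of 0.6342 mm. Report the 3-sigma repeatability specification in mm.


repeatability = 3*sigma = 3*0.6342 = 1.9026

1.9026 mm


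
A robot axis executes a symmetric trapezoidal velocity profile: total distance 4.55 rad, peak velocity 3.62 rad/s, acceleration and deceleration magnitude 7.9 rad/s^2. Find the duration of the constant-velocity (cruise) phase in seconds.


t_acc = v/a = 0.458228 s, d_acc = v^2/(2a) = 0.829392 rad each
d_cruise = 4.55 - 2*0.829392 = 2.891216 rad
t_cruise = d_cruise/v = 2.891216/3.62 = 0.7987

0.7987 s


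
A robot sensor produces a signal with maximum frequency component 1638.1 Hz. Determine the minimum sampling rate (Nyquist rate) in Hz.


f_s,min = 2*f_max = 2*1638.1 = 3276.2000

3276.2000 Hz


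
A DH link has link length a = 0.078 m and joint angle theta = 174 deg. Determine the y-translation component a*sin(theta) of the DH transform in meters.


a*sin(theta) = 0.078*sin(174 deg) = 0.0082

0.0082 m


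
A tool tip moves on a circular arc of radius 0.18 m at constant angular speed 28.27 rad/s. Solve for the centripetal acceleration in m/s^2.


a_c = omega^2 * r = 28.27^2 * 0.18 = 143.8547

143.8547 m/s^2


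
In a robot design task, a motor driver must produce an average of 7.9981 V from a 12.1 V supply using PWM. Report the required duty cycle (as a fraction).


D = V_avg/V_supply = 7.9981/12.1 = 0.6610

0.6610


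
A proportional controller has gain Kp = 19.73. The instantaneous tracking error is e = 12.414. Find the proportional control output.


u_P = Kp * e = 19.73 * 12.414 = 244.9282

244.9282


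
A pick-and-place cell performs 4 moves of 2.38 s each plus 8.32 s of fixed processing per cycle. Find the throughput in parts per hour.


T_cycle = 4*2.38 + 8.32 = 17.8400 s
rate = 3600/T = 201.7937

201.7937 parts/hour


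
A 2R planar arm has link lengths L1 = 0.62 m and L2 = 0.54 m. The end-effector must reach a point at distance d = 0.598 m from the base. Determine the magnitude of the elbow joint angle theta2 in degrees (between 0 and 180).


cos(th2) = (d^2 - L1^2 - L2^2)/(2*L1*L2) = (0.598^2 - 0.62^2 - 0.54^2)/(2*0.62*0.54) = -0.47550179
th2 = acos(-0.47550179) = 118.3920 deg

118.3920 degrees


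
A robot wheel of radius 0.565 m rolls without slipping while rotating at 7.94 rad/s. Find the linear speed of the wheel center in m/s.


v = omega * r = 7.94 * 0.565 = 4.4861

4.4861 m/s


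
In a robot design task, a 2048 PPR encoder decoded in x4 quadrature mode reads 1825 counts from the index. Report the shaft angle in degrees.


angle = counts * 360 / (PPR*4) = 1825 * 360 / 8192 = 80.2002

80.2002 degrees


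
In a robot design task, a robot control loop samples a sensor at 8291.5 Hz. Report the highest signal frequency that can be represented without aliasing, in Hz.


f_max = f_s/2 = 8291.5/2 = 4145.7500

4145.7500 Hz


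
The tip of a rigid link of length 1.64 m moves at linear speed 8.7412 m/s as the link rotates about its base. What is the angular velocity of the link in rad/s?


omega = v / L = 8.7412 / 1.64 = 5.3300

5.3300 rad/s


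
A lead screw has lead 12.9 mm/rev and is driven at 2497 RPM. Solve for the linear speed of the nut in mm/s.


v = lead * (RPM/60) = 12.9*2497/60 = 536.8550

536.8550 mm/s


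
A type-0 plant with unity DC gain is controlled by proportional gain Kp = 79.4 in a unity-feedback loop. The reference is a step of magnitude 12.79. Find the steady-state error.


e_ss = R/(1 + Kp) = 12.79/(1 + 79.4) = 12.79/80.4000 = 0.1591

0.1591


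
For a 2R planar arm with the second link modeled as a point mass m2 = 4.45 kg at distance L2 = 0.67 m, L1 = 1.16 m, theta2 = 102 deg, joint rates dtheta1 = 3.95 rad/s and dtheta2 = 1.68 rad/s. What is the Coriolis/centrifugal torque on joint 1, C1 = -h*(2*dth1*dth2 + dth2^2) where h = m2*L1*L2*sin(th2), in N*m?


h = m2*L1*L2*sin(th2) = 4.45*1.16*0.67*sin(102 deg) = 3.382963
C1 = -h*(2*3.95*1.68 + 1.68^2) = -3.382963*16.0944 = -54.4468

-54.4468 N*m


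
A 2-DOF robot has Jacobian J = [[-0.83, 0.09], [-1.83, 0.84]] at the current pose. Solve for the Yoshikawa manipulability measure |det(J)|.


det(J) = -0.83*0.84 - (0.09)*(-1.83) = -0.5325
|det(J)| = 0.5325

0.5325


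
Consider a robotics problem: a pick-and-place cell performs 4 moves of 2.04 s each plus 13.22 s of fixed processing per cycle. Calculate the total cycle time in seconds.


T = 4*2.04 + 13.22 = 21.3800

21.3800 s


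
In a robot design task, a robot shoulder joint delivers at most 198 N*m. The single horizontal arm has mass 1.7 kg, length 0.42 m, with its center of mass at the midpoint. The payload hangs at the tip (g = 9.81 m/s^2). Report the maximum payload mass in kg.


tau_arm = m_arm*g*(L/2) = 1.7*9.81*0.42/2 = 3.5022 N*m
tau_payload = tau_max - tau_arm = 198 - 3.5022 = 194.4978
m_payload = tau_payload / (g*L) = 194.4978 / (9.81*0.42) = 47.2059

47.2059 kg


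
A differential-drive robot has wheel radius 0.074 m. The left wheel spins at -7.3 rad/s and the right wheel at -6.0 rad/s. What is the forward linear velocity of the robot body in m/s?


v = r*(wR + wL)/2 = 0.074*(-6.0 + -7.3)/2 = -0.4921

-0.4921 m/s


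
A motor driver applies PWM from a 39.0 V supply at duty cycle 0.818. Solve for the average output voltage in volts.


V_avg = V_supply * D = 39.0*0.818 = 31.9020

31.9020 V


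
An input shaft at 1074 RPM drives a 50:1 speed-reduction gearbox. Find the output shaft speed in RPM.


omega_out = omega_in / N = 1074 / 50 = 21.4800

21.4800 RPM


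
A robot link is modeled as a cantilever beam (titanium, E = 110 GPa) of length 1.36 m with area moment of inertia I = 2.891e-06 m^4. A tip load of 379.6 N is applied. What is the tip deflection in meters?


delta = F*L^3/(3*E*I) = 379.6*1.36^3/(3*1.100e+11*2.891e-06)
      = 954.8670976/954030 = 0.0010

0.0010 m


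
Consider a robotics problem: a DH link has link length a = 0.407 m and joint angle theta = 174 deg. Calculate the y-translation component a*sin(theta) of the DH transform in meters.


a*sin(theta) = 0.407*sin(174 deg) = 0.0425

0.0425 m


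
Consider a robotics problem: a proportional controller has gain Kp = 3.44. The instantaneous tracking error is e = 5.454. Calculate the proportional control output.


u_P = Kp * e = 3.44 * 5.454 = 18.7618

18.7618


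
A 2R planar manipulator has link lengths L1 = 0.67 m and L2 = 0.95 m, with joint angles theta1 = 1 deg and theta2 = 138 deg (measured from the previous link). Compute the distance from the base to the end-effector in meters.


x = L1*cos(th1) + L2*cos(th1+th2) = -0.047076
y = L1*sin(th1) + L2*sin(th1+th2) = 0.634949
d = sqrt(x^2 + y^2) = sqrt(0.002216 + 0.403160) = 0.6367

0.6367 m


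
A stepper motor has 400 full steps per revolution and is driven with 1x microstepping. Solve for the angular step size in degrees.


step = 360/(400*1) = 360/400 = 0.9000

0.9000 degrees


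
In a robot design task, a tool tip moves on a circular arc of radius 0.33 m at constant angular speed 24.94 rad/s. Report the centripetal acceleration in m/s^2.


a_c = omega^2 * r = 24.94^2 * 0.33 = 205.2612

205.2612 m/s^2


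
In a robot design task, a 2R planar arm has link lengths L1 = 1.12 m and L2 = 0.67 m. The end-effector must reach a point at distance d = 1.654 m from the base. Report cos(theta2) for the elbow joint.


cos(th2) = (d^2 - L1^2 - L2^2)/(2*L1*L2) = (1.654^2 - 1.12^2 - 0.67^2)/(2*1.12*0.67) = 0.6879

0.6879
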